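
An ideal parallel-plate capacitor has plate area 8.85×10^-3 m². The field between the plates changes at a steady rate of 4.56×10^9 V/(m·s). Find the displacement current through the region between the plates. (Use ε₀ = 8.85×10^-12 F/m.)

I_d = ε₀ A (dE/dt) = (8.85×10^-12)(8.85×10^-3 m²)(4.56×10^9) = 3.57×10^-4 A.

3.57×10^-4 A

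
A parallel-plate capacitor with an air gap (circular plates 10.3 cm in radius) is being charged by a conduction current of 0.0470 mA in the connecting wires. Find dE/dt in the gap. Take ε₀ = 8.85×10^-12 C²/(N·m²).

1.59×10^8 V/(m·s)

Charge continuity gives I_d = I = 4.70×10^-5 A between the plates.
Since I_d = ε₀ A dE/dt, dE/dt = I_d/(ε₀A) = (4.70×10^-5)/((8.85×10^-12)(0.03333)) = 1.59×10^8 V/(m·s).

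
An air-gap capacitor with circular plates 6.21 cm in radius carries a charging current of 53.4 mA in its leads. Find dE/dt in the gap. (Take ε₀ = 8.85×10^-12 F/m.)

4.98×10^11 V/(m·s)

By continuity, I_d in the gap equals the 53.4 mA flowing in the wire.
Then dE/dt = I_d/(ε₀A) = 4.98×10^11 V/(m·s).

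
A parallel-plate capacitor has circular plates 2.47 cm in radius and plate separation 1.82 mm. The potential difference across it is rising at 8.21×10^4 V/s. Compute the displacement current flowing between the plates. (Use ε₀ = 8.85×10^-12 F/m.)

E = V/d so dE/dt = (dV/dt)/d = 4.511×10^7 V/(m·s), and I_d = ε₀ A dE/dt = (8.85×10^-12)(1.917×10^-3)(4.511×10^7) = 7.65×10^-7 A.

7.65×10^-7 A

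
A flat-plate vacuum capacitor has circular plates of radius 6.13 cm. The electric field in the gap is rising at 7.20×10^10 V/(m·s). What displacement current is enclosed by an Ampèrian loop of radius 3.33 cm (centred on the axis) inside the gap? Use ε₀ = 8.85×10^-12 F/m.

I_d = ε₀ dΦ_E/dt = ε₀ πR² (dE/dt) = (8.85×10^-12)(0.01181)(7.20×10^10) = 7.525×10^-3 A through the full plate area.
Since J_d is uniform, the enclosed fraction is (r/R)² = 0.2951, giving I_d,enc = 2.22×10^-3 A.

2.22×10^-3 A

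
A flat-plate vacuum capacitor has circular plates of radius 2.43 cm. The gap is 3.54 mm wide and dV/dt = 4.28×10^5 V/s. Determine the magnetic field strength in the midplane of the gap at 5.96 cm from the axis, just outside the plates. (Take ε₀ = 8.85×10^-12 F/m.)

dE/dt = (dV/dt)/d = 1.209×10^8 V/(m·s); I_d = ε₀(πR²)(dE/dt) = (8.85×10^-12)(1.855×10^-3)(1.209×10^8) = 1.985×10^-6 A.
With r > R the enclosed displacement current is the full I_d; B = μ₀ I_d / (2πr) = 6.66×10^-12 T.

6.66×10^-12 T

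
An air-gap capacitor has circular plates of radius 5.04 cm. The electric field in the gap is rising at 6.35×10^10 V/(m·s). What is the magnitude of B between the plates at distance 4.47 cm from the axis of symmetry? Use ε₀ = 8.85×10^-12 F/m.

1.58×10^-8 T

Total displacement current: I_d = ε₀(πR²)(dE/dt) = (8.85×10^-12)(7.980×10^-3)(6.35×10^10) = 4.485×10^-3 A.
For r < R the Ampère–Maxwell law gives B(2πr) = μ₀ I_d (r²/R²), so B = μ₀ I_d r/(2πR²) = (4π×10^-7)(4.485×10^-3)(0.0447)/(2π·0.0504²) = 1.58×10^-8 T.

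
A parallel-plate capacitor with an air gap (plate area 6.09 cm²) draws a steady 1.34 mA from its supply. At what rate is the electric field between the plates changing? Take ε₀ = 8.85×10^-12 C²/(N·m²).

2.49×10^11 V/(m·s)

Charge continuity gives I_d = I = 1.34×10^-3 A between the plates.
Inverting I_d = ε₀ A dE/dt gives dE/dt = 1.34×10^-3 / (8.85×10^-12 · 6.09×10^-4) = 2.49×10^11 V/(m·s).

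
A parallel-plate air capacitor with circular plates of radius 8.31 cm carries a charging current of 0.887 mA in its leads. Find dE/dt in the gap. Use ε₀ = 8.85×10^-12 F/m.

By continuity, I_d in the gap equals the 0.887 mA flowing in the wire.
Then dE/dt = I_d/(ε₀A) = 4.62×10^9 V/(m·s).

4.62×10^9 V/(m·s)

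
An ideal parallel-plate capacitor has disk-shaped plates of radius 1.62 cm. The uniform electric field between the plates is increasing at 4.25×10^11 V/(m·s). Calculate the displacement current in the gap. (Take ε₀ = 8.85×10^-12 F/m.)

The displacement current is ε₀ times dΦ_E/dt = ε₀ A dE/dt = (8.85×10^-12)(8.245×10^-4)(4.25×10^11) = 3.10×10^-3 A.

3.10×10^-3 A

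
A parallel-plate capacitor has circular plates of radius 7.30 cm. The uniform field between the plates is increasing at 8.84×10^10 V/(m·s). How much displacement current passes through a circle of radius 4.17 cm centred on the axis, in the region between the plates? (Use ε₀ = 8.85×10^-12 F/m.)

4.27×10^-3 A

I_d = ε₀ dΦ_E/dt = ε₀ πR² (dE/dt) = (8.85×10^-12)(0.01674)(8.84×10^10) = 0.01310 A through the full plate area.
The field is uniform, so I_d,enc = I_d (r/R)² = (0.01310)(4.17/7.30)² = 4.27×10^-3 A.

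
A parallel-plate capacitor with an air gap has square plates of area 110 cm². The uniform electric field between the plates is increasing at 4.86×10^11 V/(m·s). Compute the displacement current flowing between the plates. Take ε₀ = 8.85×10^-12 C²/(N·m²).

0.0473 A

With a uniform field, Φ_E = EA, so I_d = ε₀ A dE/dt = 0.0473 A.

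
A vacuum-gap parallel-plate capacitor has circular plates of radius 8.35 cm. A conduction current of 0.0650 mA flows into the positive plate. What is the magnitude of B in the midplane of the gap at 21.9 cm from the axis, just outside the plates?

5.94×10^-11 T

Between the plates the displacement current equals the wire current: I_d = 0.0650 mA = 6.50×10^-5 A.
Outside the plates the loop encloses all of I_d, so B·2πr = μ₀ I_d and B = 5.94×10^-11 T.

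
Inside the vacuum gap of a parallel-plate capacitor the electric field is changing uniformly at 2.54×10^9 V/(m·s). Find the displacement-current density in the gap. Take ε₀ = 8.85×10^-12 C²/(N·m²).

0.0225 A/m²

J_d = ε₀ dE/dt = (8.85×10^-12)(2.54×10^9) = 0.0225 A/m².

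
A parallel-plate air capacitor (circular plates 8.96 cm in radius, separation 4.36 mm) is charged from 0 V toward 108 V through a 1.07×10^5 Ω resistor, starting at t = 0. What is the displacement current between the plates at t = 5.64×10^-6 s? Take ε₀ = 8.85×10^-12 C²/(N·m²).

With C = ε₀A/d = (8.85×10^-12)(0.02522)/(4.36×10^-3) = 5.119×10^-11 F, the time constant is τ = RC = 5.477×10^-6 s, so t/τ = 1.030 and e^(−t/τ) = 0.3570.
I_d = I_cond = (V₀/R) e^(−t/τ) = (1.009×10^-3)(0.3570) = 3.60×10^-4 A.

3.60×10^-4 A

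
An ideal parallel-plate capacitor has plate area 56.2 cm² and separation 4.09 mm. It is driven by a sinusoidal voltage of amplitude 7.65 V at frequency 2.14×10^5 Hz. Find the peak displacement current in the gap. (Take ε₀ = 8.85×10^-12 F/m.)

C = ε₀A/d = (8.85×10^-12)(5.62×10^-3)/(4.09×10^-3) = 1.216×10^-11 F; ω = 2πf = 1.345×10^6 rad/s.
I_d = C dV/dt, so |I_d|_max = C V₀ ω = (1.216×10^-11)(7.65)(1.345×10^6) = 1.25×10^-4 A.

1.25×10^-4 A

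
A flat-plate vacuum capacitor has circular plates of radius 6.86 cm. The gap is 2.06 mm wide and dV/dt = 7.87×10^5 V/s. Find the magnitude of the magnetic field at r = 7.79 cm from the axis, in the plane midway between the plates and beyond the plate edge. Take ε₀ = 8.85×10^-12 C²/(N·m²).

With E = V/d, dE/dt = 3.820×10^8 V/(m·s) and πR² = 0.01478 m², giving I_d = ε₀ πR² dE/dt = 4.997×10^-5 A.
Outside the plates the loop encloses all of I_d, so B·2πr = μ₀ I_d and B = 1.28×10^-10 T.

1.28×10^-10 T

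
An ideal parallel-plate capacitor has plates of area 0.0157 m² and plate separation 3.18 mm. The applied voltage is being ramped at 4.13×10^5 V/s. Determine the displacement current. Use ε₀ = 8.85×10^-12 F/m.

The field between the plates is E = V/d, so dE/dt = (4.13×10^5)/(3.18×10^-3 m) = 1.299×10^8 V/(m·s).
I_d = ε₀ A (dE/dt) = (8.85×10^-12)(0.0157)(1.299×10^8) = 1.80×10^-5 A.

1.80×10^-5 A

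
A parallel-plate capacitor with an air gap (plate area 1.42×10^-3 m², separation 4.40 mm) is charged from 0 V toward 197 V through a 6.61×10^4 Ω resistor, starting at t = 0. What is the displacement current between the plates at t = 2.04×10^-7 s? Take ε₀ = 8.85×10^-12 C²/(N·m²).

With C = ε₀A/d = (8.85×10^-12)(1.42×10^-3)/(4.40×10^-3) = 2.856×10^-12 F, the time constant is τ = RC = 1.888×10^-7 s, so t/τ = 1.081 and e^(−t/τ) = 0.3393.
I_d = I_cond = (V₀/R) e^(−t/τ) = (2.980×10^-3)(0.3393) = 1.01×10^-3 A.

1.01×10^-3 A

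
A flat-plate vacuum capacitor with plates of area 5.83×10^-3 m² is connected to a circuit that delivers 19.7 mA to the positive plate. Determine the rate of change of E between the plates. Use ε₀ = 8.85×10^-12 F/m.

The displacement current between the plates equals the conduction current, I_d = 19.7 mA.
Then dE/dt = I_d/(ε₀A) = 3.82×10^11 V/(m·s).

3.82×10^11 V/(m·s)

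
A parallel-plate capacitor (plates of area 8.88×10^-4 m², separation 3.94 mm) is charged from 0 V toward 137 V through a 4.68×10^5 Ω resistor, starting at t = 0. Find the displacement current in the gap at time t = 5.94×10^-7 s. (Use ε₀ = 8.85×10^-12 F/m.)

1.55×10^-4 A

C = ε₀A/d = (8.85×10^-12)(8.88×10^-4)/(3.94×10^-3) = 1.995×10^-12 F, so τ = RC = 9.337×10^-7 s.
The conduction current is I(t) = (V₀/R) e^(−t/τ), and the displacement current between the plates equals it.
t/τ = 0.6362; I_d = (137/4.68×10^5) · e^(−0.6362) = (2.927×10^-4)(0.5293) = 1.55×10^-4 A.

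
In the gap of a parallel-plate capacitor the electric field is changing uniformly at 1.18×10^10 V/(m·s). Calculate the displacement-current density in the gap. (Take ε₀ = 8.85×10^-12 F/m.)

The displacement-current density is ε₀ ∂E/∂t = (8.85×10^-12)(1.18×10^10) = 0.104 A/m².

0.104 A/m²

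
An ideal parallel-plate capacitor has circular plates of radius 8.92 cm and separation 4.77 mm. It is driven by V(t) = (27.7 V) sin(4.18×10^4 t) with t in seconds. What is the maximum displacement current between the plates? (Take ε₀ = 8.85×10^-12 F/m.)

C = ε₀A/d = (8.85×10^-12)(0.02500)/(4.77×10^-3) = 4.638×10^-11 F; ω = 4.18×10^4 rad/s.
I_d = C dV/dt, so |I_d|_max = C V₀ ω = (4.638×10^-11)(27.7)(4.18×10^4) = 5.37×10^-5 A.

5.37×10^-5 A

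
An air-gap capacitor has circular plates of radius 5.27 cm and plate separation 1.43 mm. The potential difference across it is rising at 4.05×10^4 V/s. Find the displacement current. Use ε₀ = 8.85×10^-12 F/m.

C = ε₀A/d = (8.85×10^-12)(8.725×10^-3)/(1.43×10^-3) = 5.400×10^-11 F.
I_d = C dV/dt = (5.400×10^-11)(4.05×10^4) = 2.19×10^-6 A.

2.19×10^-6 A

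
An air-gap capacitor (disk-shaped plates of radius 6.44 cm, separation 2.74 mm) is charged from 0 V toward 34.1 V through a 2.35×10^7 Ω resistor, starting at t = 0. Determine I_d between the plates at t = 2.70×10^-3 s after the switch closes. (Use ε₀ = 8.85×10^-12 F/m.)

With C = ε₀A/d = (8.85×10^-12)(0.01303)/(2.74×10^-3) = 4.209×10^-11 F, the time constant is τ = RC = 9.891×10^-4 s, so t/τ = 2.730 and e^(−t/τ) = 0.06522.
I_d = I_cond = (V₀/R) e^(−t/τ) = (1.451×10^-6)(0.06522) = 9.46×10^-8 A.

9.46×10^-8 A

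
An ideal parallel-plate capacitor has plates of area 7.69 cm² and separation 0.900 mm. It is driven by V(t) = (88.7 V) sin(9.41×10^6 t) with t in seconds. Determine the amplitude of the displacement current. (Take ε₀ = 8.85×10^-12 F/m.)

6.31×10^-3 A

The displacement current equals the conduction current C dV/dt, which peaks at C V₀ ω.
With C = ε₀A/d = (8.85×10^-12)(7.69×10^-4)/(9.00×10^-4) = 7.562×10^-12 F and ω = 9.41×10^6 rad/s, I_d,max = (7.562×10^-12)(88.7)(9.41×10^6) = 6.31×10^-3 A.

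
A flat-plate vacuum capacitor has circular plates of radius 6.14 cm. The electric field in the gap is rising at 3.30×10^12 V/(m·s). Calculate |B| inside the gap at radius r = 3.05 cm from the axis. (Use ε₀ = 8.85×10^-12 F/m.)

5.60×10^-7 T

Through the whole plate area (πR² = 0.01184 m²), I_d = ε₀ πR² dE/dt = 0.3458 A.
An Ampèrian loop of radius r encloses a fraction (r/R)² of I_d. Then B·2πr = μ₀ I_d (r/R)², giving B = μ₀ I_d r/(2πR²) = 5.60×10^-7 T.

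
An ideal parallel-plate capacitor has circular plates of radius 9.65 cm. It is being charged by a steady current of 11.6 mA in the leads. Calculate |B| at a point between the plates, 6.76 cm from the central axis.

1.68×10^-8 T

By continuity the displacement current in the gap matches the conduction current: I_d = 0.0116 A.
An Ampèrian loop of radius r encloses a fraction (r/R)² of I_d. Then B·2πr = μ₀ I_d (r/R)², giving B = μ₀ I_d r/(2πR²) = 1.68×10^-8 T.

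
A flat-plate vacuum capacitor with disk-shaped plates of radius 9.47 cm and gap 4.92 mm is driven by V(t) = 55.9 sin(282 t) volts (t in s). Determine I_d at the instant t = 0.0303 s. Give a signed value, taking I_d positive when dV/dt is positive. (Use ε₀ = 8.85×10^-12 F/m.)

-5.09×10^-7 A

dV/dt = (55.9)(282)·cos(8.5446) = -1.004×10^4 V/s.
I_d = C dV/dt with C = ε₀A/d = (8.85×10^-12)(0.02817)/(4.92×10^-3) = 5.067×10^-11 F, so I_d = (5.067×10^-11)(-1.004×10^4) = -5.09×10^-7 A.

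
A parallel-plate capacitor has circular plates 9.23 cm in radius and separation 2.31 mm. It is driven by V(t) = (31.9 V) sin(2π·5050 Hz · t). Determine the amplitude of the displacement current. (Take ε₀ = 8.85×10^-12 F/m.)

The displacement current equals the conduction current C dV/dt, which peaks at C V₀ ω.
With C = ε₀A/d = (8.85×10^-12)(0.02676)/(2.31×10^-3) = 1.025×10^-10 F and ω = 2πf = 3.173×10^4 rad/s, I_d,max = (1.025×10^-10)(31.9)(3.173×10^4) = 1.04×10^-4 A.

1.04×10^-4 A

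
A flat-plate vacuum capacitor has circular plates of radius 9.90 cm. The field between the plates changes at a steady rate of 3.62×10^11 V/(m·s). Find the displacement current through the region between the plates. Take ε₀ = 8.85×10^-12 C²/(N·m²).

With a uniform field, Φ_E = EA, so I_d = ε₀ A dE/dt = 0.0986 A.

0.0986 A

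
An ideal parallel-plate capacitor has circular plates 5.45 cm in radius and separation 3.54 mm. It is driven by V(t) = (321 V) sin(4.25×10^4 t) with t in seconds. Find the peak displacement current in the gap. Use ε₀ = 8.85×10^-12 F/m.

3.18×10^-4 A

The displacement current equals the conduction current C dV/dt, which peaks at C V₀ ω.
With C = ε₀A/d = (8.85×10^-12)(9.331×10^-3)/(3.54×10^-3) = 2.333×10^-11 F and ω = 4.25×10^4 rad/s, I_d,max = (2.333×10^-11)(321)(4.25×10^4) = 3.18×10^-4 A.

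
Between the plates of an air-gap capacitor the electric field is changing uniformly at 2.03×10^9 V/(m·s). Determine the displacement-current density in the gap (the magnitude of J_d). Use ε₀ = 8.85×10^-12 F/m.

J_d = ε₀ dE/dt = (8.85×10^-12)(2.03×10^9) = 0.0180 A/m².

0.0180 A/m²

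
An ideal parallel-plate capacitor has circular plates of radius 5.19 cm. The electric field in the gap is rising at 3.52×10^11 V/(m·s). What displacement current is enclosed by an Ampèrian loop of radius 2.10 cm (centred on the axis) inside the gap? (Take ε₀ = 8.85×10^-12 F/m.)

4.32×10^-3 A

Total displacement current: I_d = ε₀(πR²)(dE/dt) = (8.85×10^-12)(8.462×10^-3)(3.52×10^11) = 0.02636 A.
Through an area πr² the displacement current is I_d·(πr²/πR²) = I_d (r/R)² = 4.32×10^-3 A.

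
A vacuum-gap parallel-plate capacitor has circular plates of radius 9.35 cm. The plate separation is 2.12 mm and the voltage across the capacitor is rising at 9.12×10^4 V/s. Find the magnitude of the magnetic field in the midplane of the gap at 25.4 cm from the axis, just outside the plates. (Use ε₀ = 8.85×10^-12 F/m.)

dE/dt = (dV/dt)/d = 4.302×10^7 V/(m·s); I_d = ε₀(πR²)(dE/dt) = (8.85×10^-12)(0.02746)(4.302×10^7) = 1.045×10^-5 A.
For r ≥ R the full I_d is enclosed: B = μ₀ I_d/(2πr) = (4π×10^-7)(1.045×10^-5)/(2π·0.254) = 8.23×10^-12 T.

8.23×10^-12 T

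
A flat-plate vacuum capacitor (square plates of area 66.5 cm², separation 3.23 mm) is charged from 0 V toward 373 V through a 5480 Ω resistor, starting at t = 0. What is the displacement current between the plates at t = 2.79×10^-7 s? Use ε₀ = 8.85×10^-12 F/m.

4.16×10^-3 A

C = ε₀A/d = (8.85×10^-12)(6.65×10^-3)/(3.23×10^-3) = 1.822×10^-11 F, so τ = RC = 9.985×10^-8 s.
The conduction current is I(t) = (V₀/R) e^(−t/τ), and the displacement current between the plates equals it.
t/τ = 2.794; I_d = (373/5480) · e^(−2.794) = (0.06807)(0.06118) = 4.16×10^-3 A.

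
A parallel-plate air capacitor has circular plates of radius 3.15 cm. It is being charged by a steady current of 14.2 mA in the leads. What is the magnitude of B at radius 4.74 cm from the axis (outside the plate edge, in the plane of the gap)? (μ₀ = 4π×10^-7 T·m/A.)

5.99×10^-8 T

No conduction current crosses the gap, so I_d there equals the 0.0142 A in the leads.
Outside the plates the loop encloses all of I_d, so B·2πr = μ₀ I_d and B = 5.99×10^-8 T.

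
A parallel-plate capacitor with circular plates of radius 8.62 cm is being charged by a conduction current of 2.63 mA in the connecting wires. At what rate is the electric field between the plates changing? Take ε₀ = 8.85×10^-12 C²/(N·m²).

By continuity, I_d in the gap equals the 2.63 mA flowing in the wire.
Inverting I_d = ε₀ A dE/dt gives dE/dt = 2.63×10^-3 / (8.85×10^-12 · 0.02334) = 1.27×10^10 V/(m·s).

1.27×10^10 V/(m·s)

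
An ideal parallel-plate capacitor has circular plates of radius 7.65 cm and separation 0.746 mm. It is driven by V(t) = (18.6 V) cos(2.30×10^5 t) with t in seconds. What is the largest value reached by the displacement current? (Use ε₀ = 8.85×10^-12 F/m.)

9.33×10^-4 A

(dE/dt)_max = V₀ω/d = 5.735×10^9 V/(m·s); ω = 2.30×10^5 rad/s.
I_d,max = ε₀ A (dE/dt)_max = (8.85×10^-12)(0.01839)(5.735×10^9) = 9.33×10^-4 A.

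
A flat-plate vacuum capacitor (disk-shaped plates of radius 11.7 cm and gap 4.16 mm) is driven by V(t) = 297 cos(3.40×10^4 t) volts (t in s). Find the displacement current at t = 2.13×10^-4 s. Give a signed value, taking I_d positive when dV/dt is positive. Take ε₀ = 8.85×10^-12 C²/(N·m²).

dE/dt = (V₀ω/d)·−sin(ωt) with ωt = 7.242 rad: (297)(3.40×10^4)(-0.8185)/(4.16×10^-3) = -1.987×10^9 V/(m·s).
I_d = ε₀ A dE/dt = (8.85×10^-12)(0.04301)(-1.987×10^9) = -7.56×10^-4 A.

-7.56×10^-4 A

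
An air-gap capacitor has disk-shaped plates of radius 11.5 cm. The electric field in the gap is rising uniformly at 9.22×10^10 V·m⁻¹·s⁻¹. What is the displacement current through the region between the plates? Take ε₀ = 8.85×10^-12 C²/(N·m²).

The displacement current is ε₀ times dΦ_E/dt = ε₀ A dE/dt = (8.85×10^-12)(0.04155)(9.22×10^10) = 0.0339 A.

0.0339 A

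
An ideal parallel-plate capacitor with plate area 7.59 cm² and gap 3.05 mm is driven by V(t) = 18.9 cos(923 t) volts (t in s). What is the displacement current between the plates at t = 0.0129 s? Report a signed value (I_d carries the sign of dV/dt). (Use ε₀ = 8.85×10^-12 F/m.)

dV/dt = (18.9)(923)·−sin(11.9067) = 1.069×10^4 V/s.
I_d = C dV/dt with C = ε₀A/d = (8.85×10^-12)(7.59×10^-4)/(3.05×10^-3) = 2.202×10^-12 F, so I_d = (2.202×10^-12)(1.069×10^4) = 2.35×10^-8 A.

2.35×10^-8 A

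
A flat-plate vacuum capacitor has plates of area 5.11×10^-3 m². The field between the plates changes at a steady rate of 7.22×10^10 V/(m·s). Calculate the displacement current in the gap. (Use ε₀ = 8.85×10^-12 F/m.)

3.27×10^-3 A

I_d = ε₀ A (dE/dt) = (8.85×10^-12)(5.11×10^-3 m²)(7.22×10^10) = 3.27×10^-3 A.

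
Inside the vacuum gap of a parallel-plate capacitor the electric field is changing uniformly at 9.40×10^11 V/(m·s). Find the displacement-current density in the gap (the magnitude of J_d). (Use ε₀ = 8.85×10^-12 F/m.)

8.32 A/m²

J_d = ε₀ dE/dt = (8.85×10^-12)(9.40×10^11) = 8.32 A/m².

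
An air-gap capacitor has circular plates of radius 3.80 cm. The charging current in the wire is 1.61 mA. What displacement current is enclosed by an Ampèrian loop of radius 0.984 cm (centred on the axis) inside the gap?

By continuity the displacement current in the gap matches the conduction current: I_d = 1.61×10^-3 A.
The field is uniform, so I_d,enc = I_d (r/R)² = (1.61×10^-3)(0.984/3.80)² = 1.08×10^-4 A.

1.08×10^-4 A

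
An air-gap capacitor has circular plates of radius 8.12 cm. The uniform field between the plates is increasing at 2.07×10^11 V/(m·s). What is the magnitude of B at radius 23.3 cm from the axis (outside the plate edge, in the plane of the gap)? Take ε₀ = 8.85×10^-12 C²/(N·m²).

Through the whole plate area (πR² = 0.02071 m²), I_d = ε₀ πR² dE/dt = 0.03794 A.
With r > R the enclosed displacement current is the full I_d; B = μ₀ I_d / (2πr) = 3.26×10^-8 T.

3.26×10^-8 T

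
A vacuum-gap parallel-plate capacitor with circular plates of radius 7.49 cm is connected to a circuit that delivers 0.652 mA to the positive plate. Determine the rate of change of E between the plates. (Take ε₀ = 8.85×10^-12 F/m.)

4.18×10^9 V/(m·s)

Charge continuity gives I_d = I = 6.52×10^-4 A between the plates.
Since I_d = ε₀ A dE/dt, dE/dt = I_d/(ε₀A) = (6.52×10^-4)/((8.85×10^-12)(0.01762)) = 4.18×10^9 V/(m·s).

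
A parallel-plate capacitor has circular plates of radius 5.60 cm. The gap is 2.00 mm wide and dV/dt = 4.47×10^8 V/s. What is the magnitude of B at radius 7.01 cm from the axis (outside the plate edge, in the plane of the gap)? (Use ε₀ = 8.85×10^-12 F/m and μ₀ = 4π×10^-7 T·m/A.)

I_d = C dV/dt with C = ε₀πR²/d = 4.360×10^-11 F, so I_d = (4.360×10^-11)(4.47×10^8) = 0.01949 A.
For r ≥ R the full I_d is enclosed: B = μ₀ I_d/(2πr) = (4π×10^-7)(0.01949)/(2π·0.0701) = 5.56×10^-8 T.

5.56×10^-8 T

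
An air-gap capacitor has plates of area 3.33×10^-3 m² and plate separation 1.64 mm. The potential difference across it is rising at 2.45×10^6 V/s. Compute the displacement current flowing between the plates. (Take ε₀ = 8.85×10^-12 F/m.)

C = ε₀A/d = (8.85×10^-12)(3.33×10^-3)/(1.64×10^-3) = 1.797×10^-11 F.
I_d = C dV/dt = (1.797×10^-11)(2.45×10^6) = 4.40×10^-5 A.

4.40×10^-5 A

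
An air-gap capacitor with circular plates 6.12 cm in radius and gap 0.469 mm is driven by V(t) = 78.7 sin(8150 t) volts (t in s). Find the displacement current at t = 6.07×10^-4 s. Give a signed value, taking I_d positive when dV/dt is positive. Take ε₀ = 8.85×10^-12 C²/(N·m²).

dE/dt = (V₀ω/d)·cos(ωt) with ωt = 4.94705 rad: (78.7)(8150)(0.2325)/(4.69×10^-4) = 3.180×10^8 V/(m·s).
I_d = ε₀ A dE/dt = (8.85×10^-12)(0.01177)(3.180×10^8) = 3.31×10^-5 A.

3.31×10^-5 A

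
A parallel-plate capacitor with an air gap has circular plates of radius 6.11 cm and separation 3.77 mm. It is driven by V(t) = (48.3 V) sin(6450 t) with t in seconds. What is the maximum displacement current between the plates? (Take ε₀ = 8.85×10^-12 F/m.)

(dE/dt)_max = V₀ω/d = 8.264×10^7 V/(m·s); ω = 6450 rad/s.
I_d,max = ε₀ A (dE/dt)_max = (8.85×10^-12)(0.01173)(8.264×10^7) = 8.58×10^-6 A.

8.58×10^-6 A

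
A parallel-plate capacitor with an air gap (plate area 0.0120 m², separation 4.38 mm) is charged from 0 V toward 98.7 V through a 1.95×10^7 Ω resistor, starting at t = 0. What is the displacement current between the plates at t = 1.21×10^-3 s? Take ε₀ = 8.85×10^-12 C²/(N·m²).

C = ε₀A/d = (8.85×10^-12)(0.0120)/(4.38×10^-3) = 2.425×10^-11 F, so τ = RC = 4.729×10^-4 s.
The conduction current is I(t) = (V₀/R) e^(−t/τ), and the displacement current between the plates equals it.
t/τ = 2.559; I_d = (98.7/1.95×10^7) · e^(−2.559) = (5.062×10^-6)(0.07738) = 3.92×10^-7 A.

3.92×10^-7 A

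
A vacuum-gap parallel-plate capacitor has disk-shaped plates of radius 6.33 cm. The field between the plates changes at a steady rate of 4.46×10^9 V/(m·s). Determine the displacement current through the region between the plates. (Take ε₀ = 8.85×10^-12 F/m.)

4.97×10^-4 A

I_d = ε₀ A (dE/dt) = (8.85×10^-12)(0.01259 m²)(4.46×10^9) = 4.97×10^-4 A.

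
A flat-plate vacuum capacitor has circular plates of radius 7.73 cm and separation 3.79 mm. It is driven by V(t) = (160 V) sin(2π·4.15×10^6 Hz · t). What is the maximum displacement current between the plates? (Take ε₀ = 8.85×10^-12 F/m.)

0.183 A

The displacement current equals the conduction current C dV/dt, which peaks at C V₀ ω.
With C = ε₀A/d = (8.85×10^-12)(0.01877)/(3.79×10^-3) = 4.383×10^-11 F and ω = 2πf = 2.608×10^7 rad/s, I_d,max = (4.383×10^-11)(160)(2.608×10^7) = 0.183 A.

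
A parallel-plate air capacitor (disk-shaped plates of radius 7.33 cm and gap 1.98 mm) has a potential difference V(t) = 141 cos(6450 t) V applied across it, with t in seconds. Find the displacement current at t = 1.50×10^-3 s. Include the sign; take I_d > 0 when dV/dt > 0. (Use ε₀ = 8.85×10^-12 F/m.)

C = ε₀A/d = (8.85×10^-12)(0.01688)/(1.98×10^-3) = 7.545×10^-11 F. dV/dt = V₀ω·−sin(ωt); at ωt = 9.675 rad this factor is 0.2476.
I_d = C dV/dt = (7.545×10^-11)(141)(6450)(0.2476) = 1.70×10^-5 A.

1.70×10^-5 A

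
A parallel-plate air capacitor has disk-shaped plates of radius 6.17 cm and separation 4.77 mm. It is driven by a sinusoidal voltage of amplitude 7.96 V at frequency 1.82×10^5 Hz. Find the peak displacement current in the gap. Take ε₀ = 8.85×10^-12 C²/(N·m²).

C = ε₀A/d = (8.85×10^-12)(0.01196)/(4.77×10^-3) = 2.219×10^-11 F; ω = 2πf = 1.144×10^6 rad/s.
I_d = C dV/dt, so |I_d|_max = C V₀ ω = (2.219×10^-11)(7.96)(1.144×10^6) = 2.02×10^-4 A.

2.02×10^-4 A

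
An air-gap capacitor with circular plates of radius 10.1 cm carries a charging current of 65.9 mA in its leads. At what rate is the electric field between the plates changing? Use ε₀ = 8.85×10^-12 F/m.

2.32×10^11 V/(m·s)

By continuity, I_d in the gap equals the 65.9 mA flowing in the wire.
Then dE/dt = I_d/(ε₀A) = 2.32×10^11 V/(m·s).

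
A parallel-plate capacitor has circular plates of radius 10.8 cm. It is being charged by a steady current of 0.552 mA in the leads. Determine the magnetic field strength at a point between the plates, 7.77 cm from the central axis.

7.35×10^-10 T

No conduction current crosses the gap, so I_d there equals the 5.52×10^-4 A in the leads.
For r < R the Ampère–Maxwell law gives B(2πr) = μ₀ I_d (r²/R²), so B = μ₀ I_d r/(2πR²) = (4π×10^-7)(5.52×10^-4)(0.0777)/(2π·0.108²) = 7.35×10^-10 T.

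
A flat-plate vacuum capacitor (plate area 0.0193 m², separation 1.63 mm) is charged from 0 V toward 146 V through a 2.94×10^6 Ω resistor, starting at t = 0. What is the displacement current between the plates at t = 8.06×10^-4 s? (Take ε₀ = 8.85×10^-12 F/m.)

3.63×10^-6 A

With C = ε₀A/d = (8.85×10^-12)(0.0193)/(1.63×10^-3) = 1.048×10^-10 F, the time constant is τ = RC = 3.081×10^-4 s, so t/τ = 2.616 and e^(−t/τ) = 0.07309.
I_d = I_cond = (V₀/R) e^(−t/τ) = (4.966×10^-5)(0.07309) = 3.63×10^-6 A.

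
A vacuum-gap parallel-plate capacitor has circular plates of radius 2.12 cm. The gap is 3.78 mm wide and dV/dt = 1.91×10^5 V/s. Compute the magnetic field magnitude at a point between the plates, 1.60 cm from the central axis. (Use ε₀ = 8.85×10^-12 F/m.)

dE/dt = (dV/dt)/d = 5.053×10^7 V/(m·s); I_d = ε₀(πR²)(dE/dt) = (8.85×10^-12)(1.412×10^-3)(5.053×10^7) = 6.314×10^-7 A.
∮B·dl = μ₀ I_d,enc with I_d,enc = I_d r²/R² = 3.596×10^-7 A; so B = μ₀ I_d,enc/(2πr) = 4.50×10^-12 T.

4.50×10^-12 T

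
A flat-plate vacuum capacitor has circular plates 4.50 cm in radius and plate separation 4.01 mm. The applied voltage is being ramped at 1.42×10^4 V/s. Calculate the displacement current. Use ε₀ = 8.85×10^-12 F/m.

1.99×10^-7 A

The displacement current equals the charging current C dV/dt. With C = ε₀A/d = (8.85×10^-12)(6.362×10^-3)/(4.01×10^-3) = 1.404×10^-11 F, I_d = (1.404×10^-11)(1.42×10^4) = 1.99×10^-7 A.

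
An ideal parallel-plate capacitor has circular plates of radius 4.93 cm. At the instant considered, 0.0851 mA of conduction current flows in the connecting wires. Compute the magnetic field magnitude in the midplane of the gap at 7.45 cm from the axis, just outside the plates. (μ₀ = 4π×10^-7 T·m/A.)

2.28×10^-10 T

Between the plates the displacement current equals the wire current: I_d = 0.0851 mA = 8.51×10^-5 A.
With r > R the enclosed displacement current is the full I_d; B = μ₀ I_d / (2πr) = 2.28×10^-10 T.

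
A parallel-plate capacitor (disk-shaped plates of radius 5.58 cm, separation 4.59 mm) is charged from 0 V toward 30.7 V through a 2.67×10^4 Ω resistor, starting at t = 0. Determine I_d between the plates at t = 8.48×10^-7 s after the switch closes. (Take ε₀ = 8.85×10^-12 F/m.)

C = ε₀A/d = (8.85×10^-12)(9.782×10^-3)/(4.59×10^-3) = 1.886×10^-11 F and τ = RC = 5.036×10^-7 s. I_d in the gap equals the RC charging current.
I_d(t) = (V₀/R) e^(−t/τ) = 1.150×10^-3 · e^(−1.684) = 2.13×10^-4 A.

2.13×10^-4 A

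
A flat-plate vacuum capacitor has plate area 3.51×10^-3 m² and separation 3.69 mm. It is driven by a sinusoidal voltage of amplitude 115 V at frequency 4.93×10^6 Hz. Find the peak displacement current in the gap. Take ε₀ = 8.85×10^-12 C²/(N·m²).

0.0300 A

C = ε₀A/d = (8.85×10^-12)(3.51×10^-3)/(3.69×10^-3) = 8.418×10^-12 F; ω = 2πf = 3.098×10^7 rad/s.
I_d = C dV/dt, so |I_d|_max = C V₀ ω = (8.418×10^-12)(115)(3.098×10^7) = 0.0300 A.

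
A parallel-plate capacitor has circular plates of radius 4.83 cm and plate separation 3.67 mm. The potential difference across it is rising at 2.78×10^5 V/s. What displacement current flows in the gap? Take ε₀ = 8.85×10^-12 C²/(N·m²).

4.91×10^-6 A

E = V/d so dE/dt = (dV/dt)/d = 7.575×10^7 V/(m·s), and I_d = ε₀ A dE/dt = (8.85×10^-12)(7.329×10^-3)(7.575×10^7) = 4.91×10^-6 A.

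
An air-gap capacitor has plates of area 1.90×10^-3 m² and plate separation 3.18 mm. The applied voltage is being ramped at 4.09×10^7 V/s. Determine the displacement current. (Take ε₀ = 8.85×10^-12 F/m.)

2.16×10^-4 A

The displacement current equals the charging current C dV/dt. With C = ε₀A/d = (8.85×10^-12)(1.90×10^-3)/(3.18×10^-3) = 5.288×10^-12 F, I_d = (5.288×10^-12)(4.09×10^7) = 2.16×10^-4 A.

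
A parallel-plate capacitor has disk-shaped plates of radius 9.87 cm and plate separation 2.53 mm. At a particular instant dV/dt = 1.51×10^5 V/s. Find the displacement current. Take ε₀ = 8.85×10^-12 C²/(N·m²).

1.62×10^-5 A

The displacement current equals the charging current C dV/dt. With C = ε₀A/d = (8.85×10^-12)(0.03060)/(2.53×10^-3) = 1.070×10^-10 F, I_d = (1.070×10^-10)(1.51×10^5) = 1.62×10^-5 A.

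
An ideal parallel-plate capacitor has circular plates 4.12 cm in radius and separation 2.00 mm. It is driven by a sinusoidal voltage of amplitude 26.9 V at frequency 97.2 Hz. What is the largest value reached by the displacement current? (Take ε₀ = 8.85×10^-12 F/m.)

3.88×10^-7 A

C = ε₀A/d = (8.85×10^-12)(5.333×10^-3)/(2.00×10^-3) = 2.360×10^-11 F; ω = 2πf = 610.7 rad/s.
I_d = C dV/dt, so |I_d|_max = C V₀ ω = (2.360×10^-11)(26.9)(610.7) = 3.88×10^-7 A.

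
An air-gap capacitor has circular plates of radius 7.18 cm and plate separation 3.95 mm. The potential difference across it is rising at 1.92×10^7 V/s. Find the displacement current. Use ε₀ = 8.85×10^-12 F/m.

6.97×10^-4 A

E = V/d so dE/dt = (dV/dt)/d = 4.861×10^9 V/(m·s), and I_d = ε₀ A dE/dt = (8.85×10^-12)(0.01620)(4.861×10^9) = 6.97×10^-4 A.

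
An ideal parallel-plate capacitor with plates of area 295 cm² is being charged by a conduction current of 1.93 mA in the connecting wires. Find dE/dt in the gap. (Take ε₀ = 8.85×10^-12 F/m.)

Charge continuity gives I_d = I = 1.93×10^-3 A between the plates.
Then dE/dt = I_d/(ε₀A) = 7.39×10^9 V/(m·s).

7.39×10^9 V/(m·s)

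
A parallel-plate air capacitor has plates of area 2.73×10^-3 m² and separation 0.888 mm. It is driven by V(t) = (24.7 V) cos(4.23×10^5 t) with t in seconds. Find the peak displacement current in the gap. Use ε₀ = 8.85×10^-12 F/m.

C = ε₀A/d = (8.85×10^-12)(2.73×10^-3)/(8.88×10^-4) = 2.721×10^-11 F; ω = 4.23×10^5 rad/s.
I_d = C dV/dt, so |I_d|_max = C V₀ ω = (2.721×10^-11)(24.7)(4.23×10^5) = 2.84×10^-4 A.

2.84×10^-4 A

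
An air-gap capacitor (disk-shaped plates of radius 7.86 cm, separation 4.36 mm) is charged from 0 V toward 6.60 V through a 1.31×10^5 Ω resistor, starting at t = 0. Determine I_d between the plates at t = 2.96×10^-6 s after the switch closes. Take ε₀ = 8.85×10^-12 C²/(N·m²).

2.84×10^-5 A

C = ε₀A/d = (8.85×10^-12)(0.01941)/(4.36×10^-3) = 3.940×10^-11 F, so τ = RC = 5.161×10^-6 s.
The conduction current is I(t) = (V₀/R) e^(−t/τ), and the displacement current between the plates equals it.
t/τ = 0.5735; I_d = (6.60/1.31×10^5) · e^(−0.5735) = (5.038×10^-5)(0.5635) = 2.84×10^-5 A.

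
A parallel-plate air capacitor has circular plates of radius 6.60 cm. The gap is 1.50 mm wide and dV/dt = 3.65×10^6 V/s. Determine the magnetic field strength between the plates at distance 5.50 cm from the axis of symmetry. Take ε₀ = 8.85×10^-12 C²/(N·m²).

dE/dt = (dV/dt)/d = 2.433×10^9 V/(m·s); I_d = ε₀(πR²)(dE/dt) = (8.85×10^-12)(0.01368)(2.433×10^9) = 2.946×10^-4 A.
For r < R the Ampère–Maxwell law gives B(2πr) = μ₀ I_d (r²/R²), so B = μ₀ I_d r/(2πR²) = (4π×10^-7)(2.946×10^-4)(0.0550)/(2π·0.0660²) = 7.44×10^-10 T.

7.44×10^-10 T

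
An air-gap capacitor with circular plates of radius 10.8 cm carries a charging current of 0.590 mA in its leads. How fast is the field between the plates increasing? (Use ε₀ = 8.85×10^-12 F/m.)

1.82×10^9 V/(m·s)

By continuity, I_d in the gap equals the 0.590 mA flowing in the wire.
Inverting I_d = ε₀ A dE/dt gives dE/dt = 5.90×10^-4 / (8.85×10^-12 · 0.03664) = 1.82×10^9 V/(m·s).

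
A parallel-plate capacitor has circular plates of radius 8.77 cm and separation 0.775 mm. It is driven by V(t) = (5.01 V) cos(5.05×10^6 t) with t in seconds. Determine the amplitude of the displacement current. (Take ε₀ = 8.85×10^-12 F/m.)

6.98×10^-3 A

(dE/dt)_max = V₀ω/d = 3.265×10^10 V/(m·s); ω = 5.05×10^6 rad/s.
I_d,max = ε₀ A (dE/dt)_max = (8.85×10^-12)(0.02416)(3.265×10^10) = 6.98×10^-3 A.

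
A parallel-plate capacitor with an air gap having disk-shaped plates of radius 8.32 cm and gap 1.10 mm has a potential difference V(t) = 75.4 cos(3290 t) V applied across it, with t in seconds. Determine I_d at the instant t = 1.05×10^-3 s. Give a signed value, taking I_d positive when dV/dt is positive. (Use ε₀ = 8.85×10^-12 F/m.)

C = ε₀A/d = (8.85×10^-12)(0.02175)/(1.10×10^-3) = 1.750×10^-10 F. dV/dt = V₀ω·−sin(ωt); at ωt = 3.4545 rad this factor is 0.3078.
I_d = C dV/dt = (1.750×10^-10)(75.4)(3290)(0.3078) = 1.34×10^-5 A.

1.34×10^-5 A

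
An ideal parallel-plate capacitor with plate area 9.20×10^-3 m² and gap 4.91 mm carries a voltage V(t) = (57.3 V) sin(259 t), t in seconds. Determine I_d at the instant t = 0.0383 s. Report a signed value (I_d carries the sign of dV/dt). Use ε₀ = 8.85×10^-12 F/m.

C = ε₀A/d = (8.85×10^-12)(9.20×10^-3)/(4.91×10^-3) = 1.658×10^-11 F. dV/dt = V₀ω·cos(ωt); at ωt = 9.9197 rad this factor is -0.8800.
I_d = C dV/dt = (1.658×10^-11)(57.3)(259)(-0.8800) = -2.17×10^-7 A.

-2.17×10^-7 A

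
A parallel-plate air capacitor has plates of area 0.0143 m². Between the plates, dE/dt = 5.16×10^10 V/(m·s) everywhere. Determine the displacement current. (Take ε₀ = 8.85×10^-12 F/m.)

6.53×10^-3 A

I_d = ε₀ A (dE/dt) = (8.85×10^-12)(0.0143 m²)(5.16×10^10) = 6.53×10^-3 A.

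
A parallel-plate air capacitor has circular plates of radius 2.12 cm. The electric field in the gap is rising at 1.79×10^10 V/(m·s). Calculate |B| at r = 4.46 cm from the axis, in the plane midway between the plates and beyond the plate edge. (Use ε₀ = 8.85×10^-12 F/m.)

Through the whole plate area (πR² = 1.412×10^-3 m²), I_d = ε₀ πR² dE/dt = 2.237×10^-4 A.
With r > R the enclosed displacement current is the full I_d; B = μ₀ I_d / (2πr) = 1.00×10^-9 T.

1.00×10^-9 T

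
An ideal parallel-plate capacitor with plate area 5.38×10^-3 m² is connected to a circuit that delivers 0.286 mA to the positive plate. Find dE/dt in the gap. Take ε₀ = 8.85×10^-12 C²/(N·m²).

6.01×10^9 V/(m·s)

Charge continuity gives I_d = I = 2.86×10^-4 A between the plates.
Then dE/dt = I_d/(ε₀A) = 6.01×10^9 V/(m·s).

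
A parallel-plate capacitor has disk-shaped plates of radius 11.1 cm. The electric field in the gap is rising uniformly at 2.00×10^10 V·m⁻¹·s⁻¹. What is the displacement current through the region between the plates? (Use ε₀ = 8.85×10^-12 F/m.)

I_d = ε₀ A (dE/dt) = (8.85×10^-12)(0.03871 m²)(2.00×10^10) = 6.85×10^-3 A.

6.85×10^-3 A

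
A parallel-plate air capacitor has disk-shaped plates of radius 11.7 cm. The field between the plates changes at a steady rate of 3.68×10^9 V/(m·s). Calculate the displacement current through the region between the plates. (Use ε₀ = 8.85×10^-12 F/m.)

The displacement current is ε₀ times dΦ_E/dt = ε₀ A dE/dt = (8.85×10^-12)(0.04301)(3.68×10^9) = 1.40×10^-3 A.

1.40×10^-3 A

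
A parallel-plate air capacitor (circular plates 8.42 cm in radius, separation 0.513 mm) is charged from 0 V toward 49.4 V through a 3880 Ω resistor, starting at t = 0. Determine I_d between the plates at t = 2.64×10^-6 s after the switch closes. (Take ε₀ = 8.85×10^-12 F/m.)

2.17×10^-3 A

With C = ε₀A/d = (8.85×10^-12)(0.02227)/(5.13×10^-4) = 3.842×10^-10 F, the time constant is τ = RC = 1.491×10^-6 s, so t/τ = 1.771 and e^(−t/τ) = 0.1702.
I_d = I_cond = (V₀/R) e^(−t/τ) = (0.01273)(0.1702) = 2.17×10^-3 A.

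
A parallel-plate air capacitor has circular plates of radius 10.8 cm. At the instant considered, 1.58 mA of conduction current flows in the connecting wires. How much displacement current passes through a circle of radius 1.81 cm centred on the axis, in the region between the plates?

Between the plates the displacement current equals the wire current: I_d = 1.58 mA = 1.58×10^-3 A.
The field is uniform, so I_d,enc = I_d (r/R)² = (1.58×10^-3)(1.81/10.8)² = 4.44×10^-5 A.

4.44×10^-5 A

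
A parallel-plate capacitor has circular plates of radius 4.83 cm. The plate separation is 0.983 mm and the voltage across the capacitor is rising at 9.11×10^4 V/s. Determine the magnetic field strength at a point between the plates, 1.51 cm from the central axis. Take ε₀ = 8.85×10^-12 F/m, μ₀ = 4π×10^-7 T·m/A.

7.78×10^-12 T

With E = V/d, dE/dt = 9.268×10^7 V/(m·s) and πR² = 7.329×10^-3 m², giving I_d = ε₀ πR² dE/dt = 6.011×10^-6 A.
An Ampèrian loop of radius r encloses a fraction (r/R)² of I_d. Then B·2πr = μ₀ I_d (r/R)², giving B = μ₀ I_d r/(2πR²) = 7.78×10^-12 T.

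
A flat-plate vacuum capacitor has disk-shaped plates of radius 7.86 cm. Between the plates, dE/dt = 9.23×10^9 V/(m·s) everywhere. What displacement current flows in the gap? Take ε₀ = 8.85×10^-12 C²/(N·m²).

1.59×10^-3 A

The displacement current is ε₀ times dΦ_E/dt = ε₀ A dE/dt = (8.85×10^-12)(0.01941)(9.23×10^9) = 1.59×10^-3 A.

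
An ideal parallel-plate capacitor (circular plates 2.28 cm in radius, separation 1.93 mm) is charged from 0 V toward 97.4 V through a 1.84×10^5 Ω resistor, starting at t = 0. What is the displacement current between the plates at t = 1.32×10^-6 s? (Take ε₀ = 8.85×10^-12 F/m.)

2.03×10^-4 A

C = ε₀A/d = (8.85×10^-12)(1.633×10^-3)/(1.93×10^-3) = 7.488×10^-12 F and τ = RC = 1.378×10^-6 s. I_d in the gap equals the RC charging current.
I_d(t) = (V₀/R) e^(−t/τ) = 5.293×10^-4 · e^(−0.9579) = 2.03×10^-4 A.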